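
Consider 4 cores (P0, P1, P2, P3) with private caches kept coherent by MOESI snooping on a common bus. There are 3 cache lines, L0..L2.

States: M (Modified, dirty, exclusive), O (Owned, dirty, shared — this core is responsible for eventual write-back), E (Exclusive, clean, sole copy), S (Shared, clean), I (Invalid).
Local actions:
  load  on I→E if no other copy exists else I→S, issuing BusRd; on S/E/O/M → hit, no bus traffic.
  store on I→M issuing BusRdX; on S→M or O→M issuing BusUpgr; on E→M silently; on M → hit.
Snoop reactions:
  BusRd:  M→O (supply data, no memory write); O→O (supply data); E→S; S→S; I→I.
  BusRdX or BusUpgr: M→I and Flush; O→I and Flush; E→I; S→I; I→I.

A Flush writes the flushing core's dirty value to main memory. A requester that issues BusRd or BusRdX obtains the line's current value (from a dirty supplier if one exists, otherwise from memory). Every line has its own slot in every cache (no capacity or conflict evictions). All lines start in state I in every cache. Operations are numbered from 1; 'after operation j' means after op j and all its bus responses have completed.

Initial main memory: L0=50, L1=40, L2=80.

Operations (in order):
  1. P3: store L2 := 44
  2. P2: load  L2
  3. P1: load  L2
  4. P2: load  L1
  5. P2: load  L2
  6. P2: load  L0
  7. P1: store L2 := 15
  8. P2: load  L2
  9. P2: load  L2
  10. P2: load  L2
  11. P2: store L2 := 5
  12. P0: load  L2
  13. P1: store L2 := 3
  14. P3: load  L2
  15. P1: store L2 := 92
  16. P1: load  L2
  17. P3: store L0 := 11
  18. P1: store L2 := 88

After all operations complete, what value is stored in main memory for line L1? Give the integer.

1. P3: store L2 := 44  bus=[BusRdX]  L2: P0=I P1=I P2=I P3=M  mem[L2]=80
2. P2: load  L2  bus=[BusRd]  L2: P0=I P1=I P2=S P3=O  mem[L2]=80
3. P1: load  L2  bus=[BusRd]  L2: P0=I P1=S P2=S P3=O  mem[L2]=80
4. P2: load  L1  bus=[BusRd]  L1: P0=I P1=I P2=E P3=I  mem[L1]=40
5. P2: load  L2  bus=[-]  L2: P0=I P1=S P2=S P3=O  mem[L2]=80
6. P2: load  L0  bus=[BusRd]  L0: P0=I P1=I P2=E P3=I  mem[L0]=50
7. P1: store L2 := 15  bus=[BusUpgr,Flush]  L2: P0=I P1=M P2=I P3=I  mem[L2]=44
8. P2: load  L2  bus=[BusRd]  L2: P0=I P1=O P2=S P3=I  mem[L2]=44
9. P2: load  L2  bus=[-]  L2: P0=I P1=O P2=S P3=I  mem[L2]=44
10. P2: load  L2  bus=[-]  L2: P0=I P1=O P2=S P3=I  mem[L2]=44
11. P2: store L2 := 5  bus=[BusUpgr,Flush]  L2: P0=I P1=I P2=M P3=I  mem[L2]=15
12. P0: load  L2  bus=[BusRd]  L2: P0=S P1=I P2=O P3=I  mem[L2]=15
13. P1: store L2 := 3  bus=[BusRdX,Flush]  L2: P0=I P1=M P2=I P3=I  mem[L2]=5
14. P3: load  L2  bus=[BusRd]  L2: P0=I P1=O P2=I P3=S  mem[L2]=5
15. P1: store L2 := 92  bus=[BusUpgr]  L2: P0=I P1=M P2=I P3=I  mem[L2]=5
16. P1: load  L2  bus=[-]  L2: P0=I P1=M P2=I P3=I  mem[L2]=5
17. P3: store L0 := 11  bus=[BusRdX]  L0: P0=I P1=I P2=I P3=M  mem[L0]=50
18. P1: store L2 := 88  bus=[-]  L2: P0=I P1=M P2=I P3=I  mem[L2]=5

memory[L1] = 40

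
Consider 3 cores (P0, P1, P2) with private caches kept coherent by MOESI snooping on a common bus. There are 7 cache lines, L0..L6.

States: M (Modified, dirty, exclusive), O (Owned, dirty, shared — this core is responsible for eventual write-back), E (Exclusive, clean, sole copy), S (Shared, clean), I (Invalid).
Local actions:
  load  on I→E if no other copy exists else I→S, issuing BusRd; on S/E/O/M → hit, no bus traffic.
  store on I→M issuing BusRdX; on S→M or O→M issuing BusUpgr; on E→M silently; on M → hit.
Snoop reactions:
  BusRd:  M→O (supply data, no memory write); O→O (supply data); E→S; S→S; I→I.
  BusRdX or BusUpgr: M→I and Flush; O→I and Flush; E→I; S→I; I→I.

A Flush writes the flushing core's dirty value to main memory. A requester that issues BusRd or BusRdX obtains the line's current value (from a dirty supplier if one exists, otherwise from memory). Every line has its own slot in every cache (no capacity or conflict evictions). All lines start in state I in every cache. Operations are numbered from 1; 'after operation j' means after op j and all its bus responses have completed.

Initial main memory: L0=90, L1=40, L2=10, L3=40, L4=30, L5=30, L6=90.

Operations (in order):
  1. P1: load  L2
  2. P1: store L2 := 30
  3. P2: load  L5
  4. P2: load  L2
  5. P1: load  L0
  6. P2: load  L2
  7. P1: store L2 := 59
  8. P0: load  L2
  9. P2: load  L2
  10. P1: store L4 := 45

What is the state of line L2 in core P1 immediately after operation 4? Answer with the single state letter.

state = O

step 1: P1: load  L2  ⟶  IEI  (L2)  txn=BusRd  M[L2]=10
step 2: P1: store L2 := 30  ⟶  IMI  (L2)  txn=∅  M[L2]=10
step 3: P2: load  L5  ⟶  IIE  (L5)  txn=BusRd  M[L5]=30
step 4: P2: load  L2  ⟶  IOS  (L2)  txn=BusRd  M[L2]=10
step 5: P1: load  L0  ⟶  IEI  (L0)  txn=BusRd  M[L0]=90
step 6: P2: load  L2  ⟶  IOS  (L2)  txn=∅  M[L2]=10
step 7: P1: store L2 := 59  ⟶  IMI  (L2)  txn=BusUpgr  M[L2]=10
step 8: P0: load  L2  ⟶  SOI  (L2)  txn=BusRd  M[L2]=10
step 9: P2: load  L2  ⟶  SOS  (L2)  txn=BusRd  M[L2]=10
step 10: P1: store L4 := 45  ⟶  IMI  (L4)  txn=BusRdX  M[L4]=30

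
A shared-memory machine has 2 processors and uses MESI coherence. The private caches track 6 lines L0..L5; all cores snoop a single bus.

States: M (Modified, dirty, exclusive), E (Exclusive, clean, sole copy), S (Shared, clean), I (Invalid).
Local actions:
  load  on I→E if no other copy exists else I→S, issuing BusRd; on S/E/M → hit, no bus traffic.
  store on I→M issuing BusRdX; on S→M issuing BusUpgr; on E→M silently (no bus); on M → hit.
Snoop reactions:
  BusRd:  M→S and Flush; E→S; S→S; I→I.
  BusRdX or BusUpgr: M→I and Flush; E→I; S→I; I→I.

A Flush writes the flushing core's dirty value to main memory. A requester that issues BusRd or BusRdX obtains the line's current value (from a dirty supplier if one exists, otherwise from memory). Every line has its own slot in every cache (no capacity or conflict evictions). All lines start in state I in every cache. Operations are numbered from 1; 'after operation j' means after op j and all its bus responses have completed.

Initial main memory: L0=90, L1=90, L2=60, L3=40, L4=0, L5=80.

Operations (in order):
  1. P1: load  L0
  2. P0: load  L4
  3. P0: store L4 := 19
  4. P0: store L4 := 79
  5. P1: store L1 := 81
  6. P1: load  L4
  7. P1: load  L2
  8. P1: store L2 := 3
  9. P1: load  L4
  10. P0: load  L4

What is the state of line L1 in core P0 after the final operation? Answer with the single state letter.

step 1: P1: load  L0  ⟶  IE  (L0)  txn=BusRd  M[L0]=90
step 2: P0: load  L4  ⟶  EI  (L4)  txn=BusRd  M[L4]=0
step 3: P0: store L4 := 19  ⟶  MI  (L4)  txn=∅  M[L4]=0
step 4: P0: store L4 := 79  ⟶  MI  (L4)  txn=∅  M[L4]=0
step 5: P1: store L1 := 81  ⟶  IM  (L1)  txn=BusRdX  M[L1]=90
step 6: P1: load  L4  ⟶  SS  (L4)  txn=BusRd+Flush  M[L4]=79
step 7: P1: load  L2  ⟶  IE  (L2)  txn=BusRd  M[L2]=60
step 8: P1: store L2 := 3  ⟶  IM  (L2)  txn=∅  M[L2]=60
step 9: P1: load  L4  ⟶  SS  (L4)  txn=∅  M[L4]=79
step 10: P0: load  L4  ⟶  SS  (L4)  txn=∅  M[L4]=79

state = I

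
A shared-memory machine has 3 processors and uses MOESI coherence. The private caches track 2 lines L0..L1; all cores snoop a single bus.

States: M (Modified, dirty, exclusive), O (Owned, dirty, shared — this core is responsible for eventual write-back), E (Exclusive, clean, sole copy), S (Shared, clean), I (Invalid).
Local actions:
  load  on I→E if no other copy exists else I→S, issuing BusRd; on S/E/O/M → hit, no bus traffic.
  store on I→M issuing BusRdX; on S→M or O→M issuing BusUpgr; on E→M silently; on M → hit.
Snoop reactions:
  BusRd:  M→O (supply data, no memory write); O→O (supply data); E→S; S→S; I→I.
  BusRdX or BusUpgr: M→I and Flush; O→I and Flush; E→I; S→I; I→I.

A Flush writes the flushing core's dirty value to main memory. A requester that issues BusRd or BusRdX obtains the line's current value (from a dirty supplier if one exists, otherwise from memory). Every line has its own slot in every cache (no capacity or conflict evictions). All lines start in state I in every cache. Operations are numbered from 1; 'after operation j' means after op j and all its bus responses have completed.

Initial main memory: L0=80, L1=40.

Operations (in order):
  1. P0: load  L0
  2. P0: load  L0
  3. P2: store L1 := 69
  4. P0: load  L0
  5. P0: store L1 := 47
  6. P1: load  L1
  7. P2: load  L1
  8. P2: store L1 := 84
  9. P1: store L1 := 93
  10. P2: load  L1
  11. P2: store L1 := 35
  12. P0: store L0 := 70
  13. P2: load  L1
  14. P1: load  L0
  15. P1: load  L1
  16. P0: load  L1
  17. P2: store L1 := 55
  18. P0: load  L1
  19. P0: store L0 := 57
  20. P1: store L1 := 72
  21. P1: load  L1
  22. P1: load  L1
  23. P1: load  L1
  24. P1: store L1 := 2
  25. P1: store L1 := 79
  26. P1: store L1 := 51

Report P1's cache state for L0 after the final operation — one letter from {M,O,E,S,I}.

state = I

step 1: P0: load  L0  ⟶  EII  (L0)  txn=BusRd  M[L0]=80
step 2: P0: load  L0  ⟶  EII  (L0)  txn=∅  M[L0]=80
step 3: P2: store L1 := 69  ⟶  IIM  (L1)  txn=BusRdX  M[L1]=40
step 4: P0: load  L0  ⟶  EII  (L0)  txn=∅  M[L0]=80
step 5: P0: store L1 := 47  ⟶  MII  (L1)  txn=BusRdX+Flush  M[L1]=69
step 6: P1: load  L1  ⟶  OSI  (L1)  txn=BusRd  M[L1]=69
step 7: P2: load  L1  ⟶  OSS  (L1)  txn=BusRd  M[L1]=69
step 8: P2: store L1 := 84  ⟶  IIM  (L1)  txn=BusUpgr+Flush  M[L1]=47
step 9: P1: store L1 := 93  ⟶  IMI  (L1)  txn=BusRdX+Flush  M[L1]=84
step 10: P2: load  L1  ⟶  IOS  (L1)  txn=BusRd  M[L1]=84
step 11: P2: store L1 := 35  ⟶  IIM  (L1)  txn=BusUpgr+Flush  M[L1]=93
step 12: P0: store L0 := 70  ⟶  MII  (L0)  txn=∅  M[L0]=80
step 13: P2: load  L1  ⟶  IIM  (L1)  txn=∅  M[L1]=93
step 14: P1: load  L0  ⟶  OSI  (L0)  txn=BusRd  M[L0]=80
step 15: P1: load  L1  ⟶  ISO  (L1)  txn=BusRd  M[L1]=93
step 16: P0: load  L1  ⟶  SSO  (L1)  txn=BusRd  M[L1]=93
step 17: P2: store L1 := 55  ⟶  IIM  (L1)  txn=BusUpgr  M[L1]=93
step 18: P0: load  L1  ⟶  SIO  (L1)  txn=BusRd  M[L1]=93
step 19: P0: store L0 := 57  ⟶  MII  (L0)  txn=BusUpgr  M[L0]=80
step 20: P1: store L1 := 72  ⟶  IMI  (L1)  txn=BusRdX+Flush  M[L1]=55
step 21: P1: load  L1  ⟶  IMI  (L1)  txn=∅  M[L1]=55
step 22: P1: load  L1  ⟶  IMI  (L1)  txn=∅  M[L1]=55
step 23: P1: load  L1  ⟶  IMI  (L1)  txn=∅  M[L1]=55
step 24: P1: store L1 := 2  ⟶  IMI  (L1)  txn=∅  M[L1]=55
step 25: P1: store L1 := 79  ⟶  IMI  (L1)  txn=∅  M[L1]=55
step 26: P1: store L1 := 51  ⟶  IMI  (L1)  txn=∅  M[L1]=55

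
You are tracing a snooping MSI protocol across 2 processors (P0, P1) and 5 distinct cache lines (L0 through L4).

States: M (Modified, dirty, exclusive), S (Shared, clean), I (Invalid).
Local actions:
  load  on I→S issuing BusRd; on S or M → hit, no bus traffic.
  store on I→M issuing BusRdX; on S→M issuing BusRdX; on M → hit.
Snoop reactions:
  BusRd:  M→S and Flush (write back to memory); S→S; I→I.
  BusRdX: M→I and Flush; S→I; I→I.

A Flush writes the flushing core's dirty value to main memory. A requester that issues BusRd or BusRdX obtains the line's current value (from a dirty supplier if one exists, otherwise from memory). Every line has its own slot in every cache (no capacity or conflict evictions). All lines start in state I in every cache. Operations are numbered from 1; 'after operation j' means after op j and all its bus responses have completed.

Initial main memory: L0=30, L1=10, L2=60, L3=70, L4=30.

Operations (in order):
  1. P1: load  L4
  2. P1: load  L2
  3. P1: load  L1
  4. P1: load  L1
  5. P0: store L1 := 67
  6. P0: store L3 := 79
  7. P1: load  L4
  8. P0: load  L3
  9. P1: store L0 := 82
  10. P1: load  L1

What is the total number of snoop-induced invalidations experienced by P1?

invalidations = 1

step 1: P1: load  L4  ⟶  IS  (L4)  txn=BusRd  M[L4]=30
step 2: P1: load  L2  ⟶  IS  (L2)  txn=BusRd  M[L2]=60
step 3: P1: load  L1  ⟶  IS  (L1)  txn=BusRd  M[L1]=10
step 4: P1: load  L1  ⟶  IS  (L1)  txn=∅  M[L1]=10
step 5: P0: store L1 := 67  ⟶  MI  (L1)  txn=BusRdX  M[L1]=10
step 6: P0: store L3 := 79  ⟶  MI  (L3)  txn=BusRdX  M[L3]=70
step 7: P1: load  L4  ⟶  IS  (L4)  txn=∅  M[L4]=30
step 8: P0: load  L3  ⟶  MI  (L3)  txn=∅  M[L3]=70
step 9: P1: store L0 := 82  ⟶  IM  (L0)  txn=BusRdX  M[L0]=30
step 10: P1: load  L1  ⟶  SS  (L1)  txn=BusRd+Flush  M[L1]=67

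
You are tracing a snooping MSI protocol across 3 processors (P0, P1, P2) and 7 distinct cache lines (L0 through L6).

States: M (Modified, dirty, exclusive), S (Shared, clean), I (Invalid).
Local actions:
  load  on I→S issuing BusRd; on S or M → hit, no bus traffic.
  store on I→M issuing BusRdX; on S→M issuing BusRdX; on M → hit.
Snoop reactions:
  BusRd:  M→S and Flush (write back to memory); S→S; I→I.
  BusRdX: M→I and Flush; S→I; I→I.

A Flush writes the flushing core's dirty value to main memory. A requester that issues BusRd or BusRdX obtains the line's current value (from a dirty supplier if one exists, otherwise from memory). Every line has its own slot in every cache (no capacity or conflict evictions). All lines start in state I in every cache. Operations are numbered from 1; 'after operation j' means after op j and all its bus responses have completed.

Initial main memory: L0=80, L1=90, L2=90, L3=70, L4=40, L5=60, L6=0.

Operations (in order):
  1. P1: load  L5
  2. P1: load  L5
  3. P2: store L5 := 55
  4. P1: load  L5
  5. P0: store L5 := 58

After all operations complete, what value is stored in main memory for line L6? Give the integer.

memory[L6] = 0

step 1: P1: load  L5  ⟶  ISI  (L5)  txn=BusRd  M[L5]=60
step 2: P1: load  L5  ⟶  ISI  (L5)  txn=∅  M[L5]=60
step 3: P2: store L5 := 55  ⟶  IIM  (L5)  txn=BusRdX  M[L5]=60
step 4: P1: load  L5  ⟶  ISS  (L5)  txn=BusRd+Flush  M[L5]=55
step 5: P0: store L5 := 58  ⟶  MII  (L5)  txn=BusRdX  M[L5]=55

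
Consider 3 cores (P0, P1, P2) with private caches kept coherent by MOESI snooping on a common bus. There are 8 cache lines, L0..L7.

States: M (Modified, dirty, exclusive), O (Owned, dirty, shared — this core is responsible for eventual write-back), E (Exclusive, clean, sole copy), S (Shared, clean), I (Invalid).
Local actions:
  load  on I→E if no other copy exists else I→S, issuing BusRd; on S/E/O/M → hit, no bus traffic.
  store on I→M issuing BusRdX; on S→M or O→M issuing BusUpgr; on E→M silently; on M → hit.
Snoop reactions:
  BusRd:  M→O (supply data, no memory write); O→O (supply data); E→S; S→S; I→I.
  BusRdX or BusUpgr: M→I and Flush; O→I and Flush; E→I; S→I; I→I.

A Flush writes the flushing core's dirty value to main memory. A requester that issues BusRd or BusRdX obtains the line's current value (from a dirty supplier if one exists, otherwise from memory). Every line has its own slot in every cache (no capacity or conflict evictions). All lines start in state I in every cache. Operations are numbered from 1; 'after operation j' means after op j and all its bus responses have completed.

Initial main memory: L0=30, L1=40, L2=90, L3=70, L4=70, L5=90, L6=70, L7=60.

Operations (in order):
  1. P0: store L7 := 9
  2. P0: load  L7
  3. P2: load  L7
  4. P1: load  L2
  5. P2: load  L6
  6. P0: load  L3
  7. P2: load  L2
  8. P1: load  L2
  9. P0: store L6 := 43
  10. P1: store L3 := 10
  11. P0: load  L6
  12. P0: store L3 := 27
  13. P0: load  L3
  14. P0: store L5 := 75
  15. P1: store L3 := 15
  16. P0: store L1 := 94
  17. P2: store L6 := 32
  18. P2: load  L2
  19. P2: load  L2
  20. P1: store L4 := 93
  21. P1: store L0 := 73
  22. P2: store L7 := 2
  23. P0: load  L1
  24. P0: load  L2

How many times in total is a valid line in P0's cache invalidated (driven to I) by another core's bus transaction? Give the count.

1. P0: store L7 := 9  bus=[BusRdX]  L7: P0=M P1=I P2=I  mem[L7]=60
2. P0: load  L7  bus=[-]  L7: P0=M P1=I P2=I  mem[L7]=60
3. P2: load  L7  bus=[BusRd]  L7: P0=O P1=I P2=S  mem[L7]=60
4. P1: load  L2  bus=[BusRd]  L2: P0=I P1=E P2=I  mem[L2]=90
5. P2: load  L6  bus=[BusRd]  L6: P0=I P1=I P2=E  mem[L6]=70
6. P0: load  L3  bus=[BusRd]  L3: P0=E P1=I P2=I  mem[L3]=70
7. P2: load  L2  bus=[BusRd]  L2: P0=I P1=S P2=S  mem[L2]=90
8. P1: load  L2  bus=[-]  L2: P0=I P1=S P2=S  mem[L2]=90
9. P0: store L6 := 43  bus=[BusRdX]  L6: P0=M P1=I P2=I  mem[L6]=70
10. P1: store L3 := 10  bus=[BusRdX]  L3: P0=I P1=M P2=I  mem[L3]=70
11. P0: load  L6  bus=[-]  L6: P0=M P1=I P2=I  mem[L6]=70
12. P0: store L3 := 27  bus=[BusRdX,Flush]  L3: P0=M P1=I P2=I  mem[L3]=10
13. P0: load  L3  bus=[-]  L3: P0=M P1=I P2=I  mem[L3]=10
14. P0: store L5 := 75  bus=[BusRdX]  L5: P0=M P1=I P2=I  mem[L5]=90
15. P1: store L3 := 15  bus=[BusRdX,Flush]  L3: P0=I P1=M P2=I  mem[L3]=27
16. P0: store L1 := 94  bus=[BusRdX]  L1: P0=M P1=I P2=I  mem[L1]=40
17. P2: store L6 := 32  bus=[BusRdX,Flush]  L6: P0=I P1=I P2=M  mem[L6]=43
18. P2: load  L2  bus=[-]  L2: P0=I P1=S P2=S  mem[L2]=90
19. P2: load  L2  bus=[-]  L2: P0=I P1=S P2=S  mem[L2]=90
20. P1: store L4 := 93  bus=[BusRdX]  L4: P0=I P1=M P2=I  mem[L4]=70
21. P1: store L0 := 73  bus=[BusRdX]  L0: P0=I P1=M P2=I  mem[L0]=30
22. P2: store L7 := 2  bus=[BusUpgr,Flush]  L7: P0=I P1=I P2=M  mem[L7]=9
23. P0: load  L1  bus=[-]  L1: P0=M P1=I P2=I  mem[L1]=40
24. P0: load  L2  bus=[BusRd]  L2: P0=S P1=S P2=S  mem[L2]=90

invalidations = 4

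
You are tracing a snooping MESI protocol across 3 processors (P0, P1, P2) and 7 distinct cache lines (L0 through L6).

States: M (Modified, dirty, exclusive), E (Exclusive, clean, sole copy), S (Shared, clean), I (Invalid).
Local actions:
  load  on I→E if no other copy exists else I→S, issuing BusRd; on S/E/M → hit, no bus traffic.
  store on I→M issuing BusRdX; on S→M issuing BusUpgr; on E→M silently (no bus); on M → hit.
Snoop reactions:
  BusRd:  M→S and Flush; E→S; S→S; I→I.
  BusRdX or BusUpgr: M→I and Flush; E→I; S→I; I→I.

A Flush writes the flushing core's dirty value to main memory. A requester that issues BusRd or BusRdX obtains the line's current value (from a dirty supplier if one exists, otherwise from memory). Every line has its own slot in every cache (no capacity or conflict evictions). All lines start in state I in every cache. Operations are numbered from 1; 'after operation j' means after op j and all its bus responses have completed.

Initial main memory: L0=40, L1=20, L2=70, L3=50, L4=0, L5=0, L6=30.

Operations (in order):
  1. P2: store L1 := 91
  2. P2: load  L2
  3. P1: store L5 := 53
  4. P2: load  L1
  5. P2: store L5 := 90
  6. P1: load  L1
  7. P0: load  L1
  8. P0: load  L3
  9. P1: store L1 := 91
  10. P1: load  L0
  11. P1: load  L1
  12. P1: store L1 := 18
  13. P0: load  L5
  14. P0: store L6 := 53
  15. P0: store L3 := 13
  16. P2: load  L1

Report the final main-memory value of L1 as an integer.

memory[L1] = 18

1. P2: store L1 := 91  bus=[BusRdX]  L1: P0=I P1=I P2=M  mem[L1]=20
2. P2: load  L2  bus=[BusRd]  L2: P0=I P1=I P2=E  mem[L2]=70
3. P1: store L5 := 53  bus=[BusRdX]  L5: P0=I P1=M P2=I  mem[L5]=0
4. P2: load  L1  bus=[-]  L1: P0=I P1=I P2=M  mem[L1]=20
5. P2: store L5 := 90  bus=[BusRdX,Flush]  L5: P0=I P1=I P2=M  mem[L5]=53
6. P1: load  L1  bus=[BusRd,Flush]  L1: P0=I P1=S P2=S  mem[L1]=91
7. P0: load  L1  bus=[BusRd]  L1: P0=S P1=S P2=S  mem[L1]=91
8. P0: load  L3  bus=[BusRd]  L3: P0=E P1=I P2=I  mem[L3]=50
9. P1: store L1 := 91  bus=[BusUpgr]  L1: P0=I P1=M P2=I  mem[L1]=91
10. P1: load  L0  bus=[BusRd]  L0: P0=I P1=E P2=I  mem[L0]=40
11. P1: load  L1  bus=[-]  L1: P0=I P1=M P2=I  mem[L1]=91
12. P1: store L1 := 18  bus=[-]  L1: P0=I P1=M P2=I  mem[L1]=91
13. P0: load  L5  bus=[BusRd,Flush]  L5: P0=S P1=I P2=S  mem[L5]=90
14. P0: store L6 := 53  bus=[BusRdX]  L6: P0=M P1=I P2=I  mem[L6]=30
15. P0: store L3 := 13  bus=[-]  L3: P0=M P1=I P2=I  mem[L3]=50
16. P2: load  L1  bus=[BusRd,Flush]  L1: P0=I P1=S P2=S  mem[L1]=18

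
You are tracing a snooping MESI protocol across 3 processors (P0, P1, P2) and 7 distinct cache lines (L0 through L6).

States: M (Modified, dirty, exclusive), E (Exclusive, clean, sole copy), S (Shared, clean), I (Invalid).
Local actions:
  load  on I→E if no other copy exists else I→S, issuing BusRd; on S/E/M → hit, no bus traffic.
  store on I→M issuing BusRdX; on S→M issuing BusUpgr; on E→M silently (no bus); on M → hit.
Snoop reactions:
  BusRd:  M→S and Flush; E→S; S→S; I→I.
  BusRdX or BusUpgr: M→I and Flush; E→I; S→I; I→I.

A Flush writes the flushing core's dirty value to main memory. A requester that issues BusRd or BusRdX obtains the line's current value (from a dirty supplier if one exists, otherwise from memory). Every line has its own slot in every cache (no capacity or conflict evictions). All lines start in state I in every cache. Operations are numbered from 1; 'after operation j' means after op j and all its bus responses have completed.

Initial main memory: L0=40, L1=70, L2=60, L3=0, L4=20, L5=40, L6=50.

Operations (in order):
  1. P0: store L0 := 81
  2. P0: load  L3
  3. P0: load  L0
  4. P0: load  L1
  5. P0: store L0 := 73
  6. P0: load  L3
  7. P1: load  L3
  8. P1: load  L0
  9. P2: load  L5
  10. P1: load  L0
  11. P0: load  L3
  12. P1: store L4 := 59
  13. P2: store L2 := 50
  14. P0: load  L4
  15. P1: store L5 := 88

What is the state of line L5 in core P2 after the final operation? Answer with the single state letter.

state = I

step 1: P0: store L0 := 81  ⟶  MII  (L0)  txn=BusRdX  M[L0]=40
step 2: P0: load  L3  ⟶  EII  (L3)  txn=BusRd  M[L3]=0
step 3: P0: load  L0  ⟶  MII  (L0)  txn=∅  M[L0]=40
step 4: P0: load  L1  ⟶  EII  (L1)  txn=BusRd  M[L1]=70
step 5: P0: store L0 := 73  ⟶  MII  (L0)  txn=∅  M[L0]=40
step 6: P0: load  L3  ⟶  EII  (L3)  txn=∅  M[L3]=0
step 7: P1: load  L3  ⟶  SSI  (L3)  txn=BusRd  M[L3]=0
step 8: P1: load  L0  ⟶  SSI  (L0)  txn=BusRd+Flush  M[L0]=73
step 9: P2: load  L5  ⟶  IIE  (L5)  txn=BusRd  M[L5]=40
step 10: P1: load  L0  ⟶  SSI  (L0)  txn=∅  M[L0]=73
step 11: P0: load  L3  ⟶  SSI  (L3)  txn=∅  M[L3]=0
step 12: P1: store L4 := 59  ⟶  IMI  (L4)  txn=BusRdX  M[L4]=20
step 13: P2: store L2 := 50  ⟶  IIM  (L2)  txn=BusRdX  M[L2]=60
step 14: P0: load  L4  ⟶  SSI  (L4)  txn=BusRd+Flush  M[L4]=59
step 15: P1: store L5 := 88  ⟶  IMI  (L5)  txn=BusRdX  M[L5]=40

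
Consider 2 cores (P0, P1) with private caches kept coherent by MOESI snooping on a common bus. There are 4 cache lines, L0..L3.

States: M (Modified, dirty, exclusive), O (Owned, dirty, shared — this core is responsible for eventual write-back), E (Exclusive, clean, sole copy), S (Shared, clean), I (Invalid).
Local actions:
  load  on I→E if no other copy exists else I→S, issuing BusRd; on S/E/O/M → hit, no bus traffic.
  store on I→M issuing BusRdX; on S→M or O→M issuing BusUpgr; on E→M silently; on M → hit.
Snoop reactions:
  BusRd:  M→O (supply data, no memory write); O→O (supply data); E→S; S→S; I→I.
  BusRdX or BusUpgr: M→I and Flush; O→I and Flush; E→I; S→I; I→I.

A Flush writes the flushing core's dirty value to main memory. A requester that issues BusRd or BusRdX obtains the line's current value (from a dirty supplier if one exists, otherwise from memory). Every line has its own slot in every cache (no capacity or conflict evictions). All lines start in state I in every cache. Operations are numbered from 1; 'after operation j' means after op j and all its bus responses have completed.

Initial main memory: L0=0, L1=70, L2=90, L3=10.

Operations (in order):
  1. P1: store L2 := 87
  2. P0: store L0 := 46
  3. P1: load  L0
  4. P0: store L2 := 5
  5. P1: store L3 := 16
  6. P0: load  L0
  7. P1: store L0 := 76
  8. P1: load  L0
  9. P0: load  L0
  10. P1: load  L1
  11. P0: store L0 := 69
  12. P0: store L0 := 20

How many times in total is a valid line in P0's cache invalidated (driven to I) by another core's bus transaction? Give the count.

step 1: P1: store L2 := 87  ⟶  IM  (L2)  txn=BusRdX  M[L2]=90
step 2: P0: store L0 := 46  ⟶  MI  (L0)  txn=BusRdX  M[L0]=0
step 3: P1: load  L0  ⟶  OS  (L0)  txn=BusRd  M[L0]=0
step 4: P0: store L2 := 5  ⟶  MI  (L2)  txn=BusRdX+Flush  M[L2]=87
step 5: P1: store L3 := 16  ⟶  IM  (L3)  txn=BusRdX  M[L3]=10
step 6: P0: load  L0  ⟶  OS  (L0)  txn=∅  M[L0]=0
step 7: P1: store L0 := 76  ⟶  IM  (L0)  txn=BusUpgr+Flush  M[L0]=46
step 8: P1: load  L0  ⟶  IM  (L0)  txn=∅  M[L0]=46
step 9: P0: load  L0  ⟶  SO  (L0)  txn=BusRd  M[L0]=46
step 10: P1: load  L1  ⟶  IE  (L1)  txn=BusRd  M[L1]=70
step 11: P0: store L0 := 69  ⟶  MI  (L0)  txn=BusUpgr+Flush  M[L0]=76
step 12: P0: store L0 := 20  ⟶  MI  (L0)  txn=∅  M[L0]=76

invalidations = 1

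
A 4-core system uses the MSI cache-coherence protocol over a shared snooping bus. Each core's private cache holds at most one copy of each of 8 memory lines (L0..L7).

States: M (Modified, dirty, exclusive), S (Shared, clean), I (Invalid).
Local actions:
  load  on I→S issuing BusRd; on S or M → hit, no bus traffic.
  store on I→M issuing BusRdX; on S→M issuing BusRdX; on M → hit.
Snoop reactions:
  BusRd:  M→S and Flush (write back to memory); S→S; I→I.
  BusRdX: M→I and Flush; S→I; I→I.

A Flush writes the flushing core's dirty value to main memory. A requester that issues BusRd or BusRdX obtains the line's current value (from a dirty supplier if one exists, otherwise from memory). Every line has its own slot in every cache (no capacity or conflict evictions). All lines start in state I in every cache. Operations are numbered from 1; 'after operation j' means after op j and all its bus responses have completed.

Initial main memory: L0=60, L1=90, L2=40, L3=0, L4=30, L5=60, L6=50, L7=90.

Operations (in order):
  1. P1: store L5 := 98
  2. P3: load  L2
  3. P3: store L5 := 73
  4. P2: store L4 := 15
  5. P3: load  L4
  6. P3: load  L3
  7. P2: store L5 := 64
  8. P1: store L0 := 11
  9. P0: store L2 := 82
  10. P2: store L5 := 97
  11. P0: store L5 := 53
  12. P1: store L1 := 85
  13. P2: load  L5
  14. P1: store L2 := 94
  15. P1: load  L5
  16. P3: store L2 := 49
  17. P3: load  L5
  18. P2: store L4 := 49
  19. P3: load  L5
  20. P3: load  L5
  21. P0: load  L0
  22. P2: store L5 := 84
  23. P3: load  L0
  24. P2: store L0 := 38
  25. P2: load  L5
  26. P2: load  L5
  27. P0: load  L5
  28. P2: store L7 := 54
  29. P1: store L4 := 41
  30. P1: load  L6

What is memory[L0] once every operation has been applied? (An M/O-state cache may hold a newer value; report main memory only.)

memory[L0] = 11

  op1 P1: store L5 := 98 → I/M/I/I on L5; bus BusRdX; mem=60
  op2 P3: load  L2 → I/I/I/S on L2; bus BusRd; mem=40
  op3 P3: store L5 := 73 → I/I/I/M on L5; bus BusRdX Flush; mem=98
  op4 P2: store L4 := 15 → I/I/M/I on L4; bus BusRdX; mem=30
  op5 P3: load  L4 → I/I/S/S on L4; bus BusRd Flush; mem=15
  op6 P3: load  L3 → I/I/I/S on L3; bus BusRd; mem=0
  op7 P2: store L5 := 64 → I/I/M/I on L5; bus BusRdX Flush; mem=73
  op8 P1: store L0 := 11 → I/M/I/I on L0; bus BusRdX; mem=60
  op9 P0: store L2 := 82 → M/I/I/I on L2; bus BusRdX; mem=40
  op10 P2: store L5 := 97 → I/I/M/I on L5; bus (none); mem=73
  op11 P0: store L5 := 53 → M/I/I/I on L5; bus BusRdX Flush; mem=97
  op12 P1: store L1 := 85 → I/M/I/I on L1; bus BusRdX; mem=90
  op13 P2: load  L5 → S/I/S/I on L5; bus BusRd Flush; mem=53
  op14 P1: store L2 := 94 → I/M/I/I on L2; bus BusRdX Flush; mem=82
  op15 P1: load  L5 → S/S/S/I on L5; bus BusRd; mem=53
  op16 P3: store L2 := 49 → I/I/I/M on L2; bus BusRdX Flush; mem=94
  op17 P3: load  L5 → S/S/S/S on L5; bus BusRd; mem=53
  op18 P2: store L4 := 49 → I/I/M/I on L4; bus BusRdX; mem=15
  op19 P3: load  L5 → S/S/S/S on L5; bus (none); mem=53
  op20 P3: load  L5 → S/S/S/S on L5; bus (none); mem=53
  op21 P0: load  L0 → S/S/I/I on L0; bus BusRd Flush; mem=11
  op22 P2: store L5 := 84 → I/I/M/I on L5; bus BusRdX; mem=53
  op23 P3: load  L0 → S/S/I/S on L0; bus BusRd; mem=11
  op24 P2: store L0 := 38 → I/I/M/I on L0; bus BusRdX; mem=11
  op25 P2: load  L5 → I/I/M/I on L5; bus (none); mem=53
  op26 P2: load  L5 → I/I/M/I on L5; bus (none); mem=53
  op27 P0: load  L5 → S/I/S/I on L5; bus BusRd Flush; mem=84
  op28 P2: store L7 := 54 → I/I/M/I on L7; bus BusRdX; mem=90
  op29 P1: store L4 := 41 → I/M/I/I on L4; bus BusRdX Flush; mem=49
  op30 P1: load  L6 → I/S/I/I on L6; bus BusRd; mem=50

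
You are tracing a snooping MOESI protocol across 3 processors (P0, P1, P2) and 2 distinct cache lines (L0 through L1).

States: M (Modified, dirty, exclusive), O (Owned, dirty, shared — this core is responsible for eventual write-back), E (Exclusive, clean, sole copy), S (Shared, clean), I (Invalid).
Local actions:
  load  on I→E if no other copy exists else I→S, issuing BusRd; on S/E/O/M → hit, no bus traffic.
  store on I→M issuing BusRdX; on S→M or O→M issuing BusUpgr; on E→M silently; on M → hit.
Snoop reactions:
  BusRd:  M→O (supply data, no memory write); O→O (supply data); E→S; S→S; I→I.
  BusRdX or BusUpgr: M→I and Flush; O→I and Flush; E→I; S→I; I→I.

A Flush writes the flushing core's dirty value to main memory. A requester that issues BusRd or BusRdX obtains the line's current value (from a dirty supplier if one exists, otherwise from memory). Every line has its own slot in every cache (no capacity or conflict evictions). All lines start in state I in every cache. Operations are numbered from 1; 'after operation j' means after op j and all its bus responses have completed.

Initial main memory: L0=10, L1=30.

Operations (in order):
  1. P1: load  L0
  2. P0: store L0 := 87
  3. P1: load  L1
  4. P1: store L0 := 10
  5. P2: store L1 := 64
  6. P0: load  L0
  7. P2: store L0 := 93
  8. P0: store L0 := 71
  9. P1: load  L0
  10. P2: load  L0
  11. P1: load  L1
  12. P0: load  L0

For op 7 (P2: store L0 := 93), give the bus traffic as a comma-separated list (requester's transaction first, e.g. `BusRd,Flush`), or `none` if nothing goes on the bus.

bus = BusRdX,Flush

1. P1: load  L0  bus=[BusRd]  L0: P0=I P1=E P2=I  mem[L0]=10
2. P0: store L0 := 87  bus=[BusRdX]  L0: P0=M P1=I P2=I  mem[L0]=10
3. P1: load  L1  bus=[BusRd]  L1: P0=I P1=E P2=I  mem[L1]=30
4. P1: store L0 := 10  bus=[BusRdX,Flush]  L0: P0=I P1=M P2=I  mem[L0]=87
5. P2: store L1 := 64  bus=[BusRdX]  L1: P0=I P1=I P2=M  mem[L1]=30
6. P0: load  L0  bus=[BusRd]  L0: P0=S P1=O P2=I  mem[L0]=87
7. P2: store L0 := 93  bus=[BusRdX,Flush]  L0: P0=I P1=I P2=M  mem[L0]=10
8. P0: store L0 := 71  bus=[BusRdX,Flush]  L0: P0=M P1=I P2=I  mem[L0]=93
9. P1: load  L0  bus=[BusRd]  L0: P0=O P1=S P2=I  mem[L0]=93
10. P2: load  L0  bus=[BusRd]  L0: P0=O P1=S P2=S  mem[L0]=93
11. P1: load  L1  bus=[BusRd]  L1: P0=I P1=S P2=O  mem[L1]=30
12. P0: load  L0  bus=[-]  L0: P0=O P1=S P2=S  mem[L0]=93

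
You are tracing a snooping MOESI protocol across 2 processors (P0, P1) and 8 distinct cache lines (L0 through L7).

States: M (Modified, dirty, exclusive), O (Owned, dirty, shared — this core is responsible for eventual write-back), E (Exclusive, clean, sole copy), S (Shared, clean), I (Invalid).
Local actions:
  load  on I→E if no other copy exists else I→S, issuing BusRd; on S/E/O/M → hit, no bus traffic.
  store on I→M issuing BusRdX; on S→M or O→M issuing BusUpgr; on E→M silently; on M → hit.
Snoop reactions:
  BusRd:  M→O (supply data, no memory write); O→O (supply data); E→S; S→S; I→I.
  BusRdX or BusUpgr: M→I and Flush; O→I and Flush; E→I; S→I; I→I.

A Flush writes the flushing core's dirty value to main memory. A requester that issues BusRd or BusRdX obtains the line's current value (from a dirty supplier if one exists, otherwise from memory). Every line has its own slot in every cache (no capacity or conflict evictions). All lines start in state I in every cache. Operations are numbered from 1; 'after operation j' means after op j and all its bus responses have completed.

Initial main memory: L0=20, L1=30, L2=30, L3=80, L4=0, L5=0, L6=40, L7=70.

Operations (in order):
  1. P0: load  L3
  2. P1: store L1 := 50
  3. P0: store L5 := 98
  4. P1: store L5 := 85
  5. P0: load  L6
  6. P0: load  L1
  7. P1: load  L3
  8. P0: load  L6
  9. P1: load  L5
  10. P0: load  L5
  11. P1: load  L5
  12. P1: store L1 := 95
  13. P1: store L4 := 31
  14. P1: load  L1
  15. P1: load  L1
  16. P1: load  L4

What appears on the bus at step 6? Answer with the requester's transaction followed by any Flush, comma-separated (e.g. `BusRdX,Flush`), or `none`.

bus = BusRd

1. P0: load  L3  bus=[BusRd]  L3: P0=E P1=I  mem[L3]=80
2. P1: store L1 := 50  bus=[BusRdX]  L1: P0=I P1=M  mem[L1]=30
3. P0: store L5 := 98  bus=[BusRdX]  L5: P0=M P1=I  mem[L5]=0
4. P1: store L5 := 85  bus=[BusRdX,Flush]  L5: P0=I P1=M  mem[L5]=98
5. P0: load  L6  bus=[BusRd]  L6: P0=E P1=I  mem[L6]=40
6. P0: load  L1  bus=[BusRd]  L1: P0=S P1=O  mem[L1]=30
7. P1: load  L3  bus=[BusRd]  L3: P0=S P1=S  mem[L3]=80
8. P0: load  L6  bus=[-]  L6: P0=E P1=I  mem[L6]=40
9. P1: load  L5  bus=[-]  L5: P0=I P1=M  mem[L5]=98
10. P0: load  L5  bus=[BusRd]  L5: P0=S P1=O  mem[L5]=98
11. P1: load  L5  bus=[-]  L5: P0=S P1=O  mem[L5]=98
12. P1: store L1 := 95  bus=[BusUpgr]  L1: P0=I P1=M  mem[L1]=30
13. P1: store L4 := 31  bus=[BusRdX]  L4: P0=I P1=M  mem[L4]=0
14. P1: load  L1  bus=[-]  L1: P0=I P1=M  mem[L1]=30
15. P1: load  L1  bus=[-]  L1: P0=I P1=M  mem[L1]=30
16. P1: load  L4  bus=[-]  L4: P0=I P1=M  mem[L4]=0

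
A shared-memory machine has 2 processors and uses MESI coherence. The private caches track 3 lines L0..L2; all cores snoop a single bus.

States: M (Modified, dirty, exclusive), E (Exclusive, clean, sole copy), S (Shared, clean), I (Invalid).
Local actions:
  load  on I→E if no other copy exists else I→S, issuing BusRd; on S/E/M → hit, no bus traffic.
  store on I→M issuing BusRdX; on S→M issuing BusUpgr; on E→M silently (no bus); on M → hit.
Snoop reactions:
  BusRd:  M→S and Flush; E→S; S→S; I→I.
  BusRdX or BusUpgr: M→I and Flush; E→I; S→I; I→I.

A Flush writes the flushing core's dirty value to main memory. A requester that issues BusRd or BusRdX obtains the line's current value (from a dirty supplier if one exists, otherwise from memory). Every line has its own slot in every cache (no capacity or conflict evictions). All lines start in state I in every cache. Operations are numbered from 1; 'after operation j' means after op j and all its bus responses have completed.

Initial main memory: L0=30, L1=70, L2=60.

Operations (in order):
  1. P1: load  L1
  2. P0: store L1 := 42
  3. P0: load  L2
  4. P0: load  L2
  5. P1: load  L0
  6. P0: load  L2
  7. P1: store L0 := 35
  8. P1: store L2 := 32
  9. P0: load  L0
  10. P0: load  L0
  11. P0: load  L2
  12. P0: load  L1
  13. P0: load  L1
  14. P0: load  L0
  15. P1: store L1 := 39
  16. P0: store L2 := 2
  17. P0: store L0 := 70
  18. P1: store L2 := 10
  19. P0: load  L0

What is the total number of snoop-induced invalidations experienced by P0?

invalidations = 3

1. P1: load  L1  bus=[BusRd]  L1: P0=I P1=E  mem[L1]=70
2. P0: store L1 := 42  bus=[BusRdX]  L1: P0=M P1=I  mem[L1]=70
3. P0: load  L2  bus=[BusRd]  L2: P0=E P1=I  mem[L2]=60
4. P0: load  L2  bus=[-]  L2: P0=E P1=I  mem[L2]=60
5. P1: load  L0  bus=[BusRd]  L0: P0=I P1=E  mem[L0]=30
6. P0: load  L2  bus=[-]  L2: P0=E P1=I  mem[L2]=60
7. P1: store L0 := 35  bus=[-]  L0: P0=I P1=M  mem[L0]=30
8. P1: store L2 := 32  bus=[BusRdX]  L2: P0=I P1=M  mem[L2]=60
9. P0: load  L0  bus=[BusRd,Flush]  L0: P0=S P1=S  mem[L0]=35
10. P0: load  L0  bus=[-]  L0: P0=S P1=S  mem[L0]=35
11. P0: load  L2  bus=[BusRd,Flush]  L2: P0=S P1=S  mem[L2]=32
12. P0: load  L1  bus=[-]  L1: P0=M P1=I  mem[L1]=70
13. P0: load  L1  bus=[-]  L1: P0=M P1=I  mem[L1]=70
14. P0: load  L0  bus=[-]  L0: P0=S P1=S  mem[L0]=35
15. P1: store L1 := 39  bus=[BusRdX,Flush]  L1: P0=I P1=M  mem[L1]=42
16. P0: store L2 := 2  bus=[BusUpgr]  L2: P0=M P1=I  mem[L2]=32
17. P0: store L0 := 70  bus=[BusUpgr]  L0: P0=M P1=I  mem[L0]=35
18. P1: store L2 := 10  bus=[BusRdX,Flush]  L2: P0=I P1=M  mem[L2]=2
19. P0: load  L0  bus=[-]  L0: P0=M P1=I  mem[L0]=35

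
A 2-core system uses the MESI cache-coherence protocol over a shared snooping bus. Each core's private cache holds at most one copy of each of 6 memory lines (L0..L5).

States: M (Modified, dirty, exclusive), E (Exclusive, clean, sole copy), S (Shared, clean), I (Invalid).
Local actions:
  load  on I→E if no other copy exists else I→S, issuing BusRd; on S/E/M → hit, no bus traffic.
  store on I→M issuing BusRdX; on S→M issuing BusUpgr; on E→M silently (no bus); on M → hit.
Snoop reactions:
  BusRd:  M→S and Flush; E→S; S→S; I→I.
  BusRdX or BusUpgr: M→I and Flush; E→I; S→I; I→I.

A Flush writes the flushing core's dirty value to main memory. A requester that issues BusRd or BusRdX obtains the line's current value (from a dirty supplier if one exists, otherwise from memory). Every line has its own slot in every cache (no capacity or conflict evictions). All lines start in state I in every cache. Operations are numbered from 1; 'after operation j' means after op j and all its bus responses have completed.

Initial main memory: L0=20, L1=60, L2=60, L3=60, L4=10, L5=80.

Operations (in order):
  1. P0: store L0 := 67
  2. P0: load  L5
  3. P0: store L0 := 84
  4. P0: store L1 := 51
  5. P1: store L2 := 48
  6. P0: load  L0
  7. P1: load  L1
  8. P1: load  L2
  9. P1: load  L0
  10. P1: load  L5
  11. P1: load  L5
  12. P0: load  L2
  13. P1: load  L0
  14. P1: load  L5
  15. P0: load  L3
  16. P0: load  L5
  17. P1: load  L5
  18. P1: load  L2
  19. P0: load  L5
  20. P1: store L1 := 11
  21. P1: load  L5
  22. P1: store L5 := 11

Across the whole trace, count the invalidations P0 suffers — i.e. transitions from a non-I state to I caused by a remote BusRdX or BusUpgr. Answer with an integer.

[1] P0: store L0 := 67 | P0:M(67), P1:I | bus: BusRdX
[2] P0: load  L5 | P0:E(80), P1:I | bus: BusRd
[3] P0: store L0 := 84 | P0:M(84), P1:I | bus: none
[4] P0: store L1 := 51 | P0:M(51), P1:I | bus: BusRdX
[5] P1: store L2 := 48 | P0:I, P1:M(48) | bus: BusRdX
[6] P0: load  L0 | P0:M(84), P1:I | bus: none
[7] P1: load  L1 | P0:S(51), P1:S(51) | bus: BusRd,Flush
[8] P1: load  L2 | P0:I, P1:M(48) | bus: none
[9] P1: load  L0 | P0:S(84), P1:S(84) | bus: BusRd,Flush
[10] P1: load  L5 | P0:S(80), P1:S(80) | bus: BusRd
[11] P1: load  L5 | P0:S(80), P1:S(80) | bus: none
[12] P0: load  L2 | P0:S(48), P1:S(48) | bus: BusRd,Flush
[13] P1: load  L0 | P0:S(84), P1:S(84) | bus: none
[14] P1: load  L5 | P0:S(80), P1:S(80) | bus: none
[15] P0: load  L3 | P0:E(60), P1:I | bus: BusRd
[16] P0: load  L5 | P0:S(80), P1:S(80) | bus: none
[17] P1: load  L5 | P0:S(80), P1:S(80) | bus: none
[18] P1: load  L2 | P0:S(48), P1:S(48) | bus: none
[19] P0: load  L5 | P0:S(80), P1:S(80) | bus: none
[20] P1: store L1 := 11 | P0:I, P1:M(11) | bus: BusUpgr
[21] P1: load  L5 | P0:S(80), P1:S(80) | bus: none
[22] P1: store L5 := 11 | P0:I, P1:M(11) | bus: BusUpgr

invalidations = 2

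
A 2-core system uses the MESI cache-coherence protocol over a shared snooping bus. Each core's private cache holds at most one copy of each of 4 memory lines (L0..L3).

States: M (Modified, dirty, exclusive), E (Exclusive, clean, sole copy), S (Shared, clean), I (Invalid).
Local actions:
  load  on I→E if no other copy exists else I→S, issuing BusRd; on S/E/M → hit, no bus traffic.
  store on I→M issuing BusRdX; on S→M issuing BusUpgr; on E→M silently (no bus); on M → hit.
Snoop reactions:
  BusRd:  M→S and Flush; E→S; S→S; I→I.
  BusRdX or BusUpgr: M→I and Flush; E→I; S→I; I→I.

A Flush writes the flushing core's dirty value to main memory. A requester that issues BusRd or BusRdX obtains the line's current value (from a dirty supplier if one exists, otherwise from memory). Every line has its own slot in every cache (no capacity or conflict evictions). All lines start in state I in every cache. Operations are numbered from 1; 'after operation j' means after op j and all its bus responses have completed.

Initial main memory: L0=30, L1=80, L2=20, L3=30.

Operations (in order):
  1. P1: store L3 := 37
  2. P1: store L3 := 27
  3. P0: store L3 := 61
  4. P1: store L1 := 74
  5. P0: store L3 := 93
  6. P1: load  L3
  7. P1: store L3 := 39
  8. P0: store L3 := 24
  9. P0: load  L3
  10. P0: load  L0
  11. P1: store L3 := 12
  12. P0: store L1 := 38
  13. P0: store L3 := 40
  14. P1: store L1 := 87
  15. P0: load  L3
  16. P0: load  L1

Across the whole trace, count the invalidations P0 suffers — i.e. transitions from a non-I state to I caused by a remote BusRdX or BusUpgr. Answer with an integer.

step 1: P1: store L3 := 37  ⟶  IM  (L3)  txn=BusRdX  M[L3]=30
step 2: P1: store L3 := 27  ⟶  IM  (L3)  txn=∅  M[L3]=30
step 3: P0: store L3 := 61  ⟶  MI  (L3)  txn=BusRdX+Flush  M[L3]=27
step 4: P1: store L1 := 74  ⟶  IM  (L1)  txn=BusRdX  M[L1]=80
step 5: P0: store L3 := 93  ⟶  MI  (L3)  txn=∅  M[L3]=27
step 6: P1: load  L3  ⟶  SS  (L3)  txn=BusRd+Flush  M[L3]=93
step 7: P1: store L3 := 39  ⟶  IM  (L3)  txn=BusUpgr  M[L3]=93
step 8: P0: store L3 := 24  ⟶  MI  (L3)  txn=BusRdX+Flush  M[L3]=39
step 9: P0: load  L3  ⟶  MI  (L3)  txn=∅  M[L3]=39
step 10: P0: load  L0  ⟶  EI  (L0)  txn=BusRd  M[L0]=30
step 11: P1: store L3 := 12  ⟶  IM  (L3)  txn=BusRdX+Flush  M[L3]=24
step 12: P0: store L1 := 38  ⟶  MI  (L1)  txn=BusRdX+Flush  M[L1]=74
step 13: P0: store L3 := 40  ⟶  MI  (L3)  txn=BusRdX+Flush  M[L3]=12
step 14: P1: store L1 := 87  ⟶  IM  (L1)  txn=BusRdX+Flush  M[L1]=38
step 15: P0: load  L3  ⟶  MI  (L3)  txn=∅  M[L3]=12
step 16: P0: load  L1  ⟶  SS  (L1)  txn=BusRd+Flush  M[L1]=87

invalidations = 3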